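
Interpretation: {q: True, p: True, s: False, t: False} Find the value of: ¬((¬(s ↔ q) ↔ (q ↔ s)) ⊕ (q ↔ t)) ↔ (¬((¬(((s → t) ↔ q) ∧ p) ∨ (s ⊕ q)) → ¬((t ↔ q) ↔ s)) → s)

s ↔ q = False ↔ True = False
¬(s ↔ q) = ¬False = True
q ↔ s = True ↔ False = False
¬(s ↔ q) ↔ (q ↔ s) = True ↔ False = False
q ↔ t = True ↔ False = False
(¬(s ↔ q) ↔ (q ↔ s)) ⊕ (q ↔ t) = False ⊕ False = False
¬((¬(s ↔ q) ↔ (q ↔ s)) ⊕ (q ↔ t)) = ¬False = True
s → t = False → False = True
(s → t) ↔ q = True ↔ True = True
((s → t) ↔ q) ∧ p = True ∧ True = True
¬(((s → t) ↔ q) ∧ p) = ¬True = False
s ⊕ q = False ⊕ True = True
¬(((s → t) ↔ q) ∧ p) ∨ (s ⊕ q) = False ∨ True = True
t ↔ q = False ↔ True = False
(t ↔ q) ↔ s = False ↔ False = True
¬((t ↔ q) ↔ s) = ¬True = False
(¬(((s → t) ↔ q) ∧ p) ∨ (s ⊕ q)) → ¬((t ↔ q) ↔ s) = True → False = False
¬((¬(((s → t) ↔ q) ∧ p) ∨ (s ⊕ q)) → ¬((t ↔ q) ↔ s)) = ¬False = True
¬((¬(((s → t) ↔ q) ∧ p) ∨ (s ⊕ q)) → ¬((t ↔ q) ↔ s)) → s = True → False = False
¬((¬(s ↔ q) ↔ (q ↔ s)) ⊕ (q ↔ t)) ↔ (¬((¬(((s → t) ↔ q) ∧ p) ∨ (s ⊕ q)) → ¬((t ↔ q) ↔ s)) → s) = True ↔ False = False

False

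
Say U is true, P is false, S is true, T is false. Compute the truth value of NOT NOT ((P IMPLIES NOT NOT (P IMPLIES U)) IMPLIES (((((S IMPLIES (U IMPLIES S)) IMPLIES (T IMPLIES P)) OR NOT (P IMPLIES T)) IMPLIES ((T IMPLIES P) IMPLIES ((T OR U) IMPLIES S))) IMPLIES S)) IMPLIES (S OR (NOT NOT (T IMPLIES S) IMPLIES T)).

True

P IMPLIES U = False IMPLIES True = True
NOT (P IMPLIES U) = NOT True = False
NOT NOT (P IMPLIES U) = NOT False = True
P IMPLIES NOT NOT (P IMPLIES U) = False IMPLIES True = True
U IMPLIES S = True IMPLIES True = True
S IMPLIES (U IMPLIES S) = True IMPLIES True = True
T IMPLIES P = False IMPLIES False = True
(S IMPLIES (U IMPLIES S)) IMPLIES (T IMPLIES P) = True IMPLIES True = True
P IMPLIES T = False IMPLIES False = True
NOT (P IMPLIES T) = NOT True = False
((S IMPLIES (U IMPLIES S)) IMPLIES (T IMPLIES P)) OR NOT (P IMPLIES T) = True OR False = True
T IMPLIES P = False IMPLIES False = True
T OR U = False OR True = True
(T OR U) IMPLIES S = True IMPLIES True = True
(T IMPLIES P) IMPLIES ((T OR U) IMPLIES S) = True IMPLIES True = True
(((S IMPLIES (U IMPLIES S)) IMPLIES (T IMPLIES P)) OR NOT (P IMPLIES T)) IMPLIES ((T IMPLIES P) IMPLIES ((T OR U) IMPLIES S)) = True IMPLIES True = True
((((S IMPLIES (U IMPLIES S)) IMPLIES (T IMPLIES P)) OR NOT (P IMPLIES T)) IMPLIES ((T IMPLIES P) IMPLIES ((T OR U) IMPLIES S))) IMPLIES S = True IMPLIES True = True
(P IMPLIES NOT NOT (P IMPLIES U)) IMPLIES (((((S IMPLIES (U IMPLIES S)) IMPLIES (T IMPLIES P)) OR NOT (P IMPLIES T)) IMPLIES ((T IMPLIES P) IMPLIES ((T OR U) IMPLIES S))) IMPLIES S) = True IMPLIES True = True
NOT ((P IMPLIES NOT NOT (P IMPLIES U)) IMPLIES (((((S IMPLIES (U IMPLIES S)) IMPLIES (T IMPLIES P)) OR NOT (P IMPLIES T)) IMPLIES ((T IMPLIES P) IMPLIES ((T OR U) IMPLIES S))) IMPLIES S)) = NOT True = False
NOT NOT ((P IMPLIES NOT NOT (P IMPLIES U)) IMPLIES (((((S IMPLIES (U IMPLIES S)) IMPLIES (T IMPLIES P)) OR NOT (P IMPLIES T)) IMPLIES ((T IMPLIES P) IMPLIES ((T OR U) IMPLIES S))) IMPLIES S)) = NOT False = True
T IMPLIES S = False IMPLIES True = True
NOT (T IMPLIES S) = NOT True = False
NOT NOT (T IMPLIES S) = NOT False = True
NOT NOT (T IMPLIES S) IMPLIES T = True IMPLIES False = False
S OR (NOT NOT (T IMPLIES S) IMPLIES T) = True OR False = True
NOT NOT ((P IMPLIES NOT NOT (P IMPLIES U)) IMPLIES (((((S IMPLIES (U IMPLIES S)) IMPLIES (T IMPLIES P)) OR NOT (P IMPLIES T)) IMPLIES ((T IMPLIES P) IMPLIES ((T OR U) IMPLIES S))) IMPLIES S)) IMPLIES (S OR (NOT NOT (T IMPLIES S) IMPLIES T)) = True IMPLIES True = True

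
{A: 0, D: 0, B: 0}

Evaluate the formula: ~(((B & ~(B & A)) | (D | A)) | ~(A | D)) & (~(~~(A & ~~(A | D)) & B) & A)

B & A = 0 & 0 = 0
~(B & A) = ~0 = 1
B & ~(B & A) = 0 & 1 = 0
D | A = 0 | 0 = 0
(B & ~(B & A)) | (D | A) = 0 | 0 = 0
A | D = 0 | 0 = 0
~(A | D) = ~0 = 1
((B & ~(B & A)) | (D | A)) | ~(A | D) = 0 | 1 = 1
~(((B & ~(B & A)) | (D | A)) | ~(A | D)) = ~1 = 0
A | D = 0 | 0 = 0
~(A | D) = ~0 = 1
~~(A | D) = ~1 = 0
A & ~~(A | D) = 0 & 0 = 0
~(A & ~~(A | D)) = ~0 = 1
~~(A & ~~(A | D)) = ~1 = 0
~~(A & ~~(A | D)) & B = 0 & 0 = 0
~(~~(A & ~~(A | D)) & B) = ~0 = 1
~(~~(A & ~~(A | D)) & B) & A = 1 & 0 = 0
~(((B & ~(B & A)) | (D | A)) | ~(A | D)) & (~(~~(A & ~~(A | D)) & B) & A) = 0 & 0 = 0

0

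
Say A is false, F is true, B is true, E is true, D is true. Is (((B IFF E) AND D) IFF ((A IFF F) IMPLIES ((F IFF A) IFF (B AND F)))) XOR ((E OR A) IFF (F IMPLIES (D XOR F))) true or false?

B IFF E = true IFF true = true
(B IFF E) AND D = true AND true = true
A IFF F = false IFF true = false
F IFF A = true IFF false = false
B AND F = true AND true = true
(F IFF A) IFF (B AND F) = false IFF true = false
(A IFF F) IMPLIES ((F IFF A) IFF (B AND F)) = false IMPLIES false = true
((B IFF E) AND D) IFF ((A IFF F) IMPLIES ((F IFF A) IFF (B AND F))) = true IFF true = true
E OR A = true OR false = true
D XOR F = true XOR true = false
F IMPLIES (D XOR F) = true IMPLIES false = false
(E OR A) IFF (F IMPLIES (D XOR F)) = true IFF false = false
(((B IFF E) AND D) IFF ((A IFF F) IMPLIES ((F IFF A) IFF (B AND F)))) XOR ((E OR A) IFF (F IMPLIES (D XOR F))) = true XOR false = true

true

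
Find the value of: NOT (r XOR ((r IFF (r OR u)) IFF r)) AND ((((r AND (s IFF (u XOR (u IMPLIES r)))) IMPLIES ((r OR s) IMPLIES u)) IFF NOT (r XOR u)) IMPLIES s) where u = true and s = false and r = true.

false

r OR u = true OR true = true
r IFF (r OR u) = true IFF true = true
(r IFF (r OR u)) IFF r = true IFF true = true
r XOR ((r IFF (r OR u)) IFF r) = true XOR true = false
NOT (r XOR ((r IFF (r OR u)) IFF r)) = NOT false = true
u IMPLIES r = true IMPLIES true = true
u XOR (u IMPLIES r) = true XOR true = false
s IFF (u XOR (u IMPLIES r)) = false IFF false = true
r AND (s IFF (u XOR (u IMPLIES r))) = true AND true = true
r OR s = true OR false = true
(r OR s) IMPLIES u = true IMPLIES true = true
(r AND (s IFF (u XOR (u IMPLIES r)))) IMPLIES ((r OR s) IMPLIES u) = true IMPLIES true = true
r XOR u = true XOR true = false
NOT (r XOR u) = NOT false = true
((r AND (s IFF (u XOR (u IMPLIES r)))) IMPLIES ((r OR s) IMPLIES u)) IFF NOT (r XOR u) = true IFF true = true
(((r AND (s IFF (u XOR (u IMPLIES r)))) IMPLIES ((r OR s) IMPLIES u)) IFF NOT (r XOR u)) IMPLIES s = true IMPLIES false = false
NOT (r XOR ((r IFF (r OR u)) IFF r)) AND ((((r AND (s IFF (u XOR (u IMPLIES r)))) IMPLIES ((r OR s) IMPLIES u)) IFF NOT (r XOR u)) IMPLIES s) = true AND false = false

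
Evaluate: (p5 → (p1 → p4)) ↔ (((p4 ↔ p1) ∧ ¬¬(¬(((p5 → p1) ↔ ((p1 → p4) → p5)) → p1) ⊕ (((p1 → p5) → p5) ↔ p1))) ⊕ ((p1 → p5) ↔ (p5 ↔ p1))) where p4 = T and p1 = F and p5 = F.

T

p1 → p4 = F → T = T
p5 → (p1 → p4) = F → T = T
p4 ↔ p1 = T ↔ F = F
p5 → p1 = F → F = T
p1 → p4 = F → T = T
(p1 → p4) → p5 = T → F = F
(p5 → p1) ↔ ((p1 → p4) → p5) = T ↔ F = F
((p5 → p1) ↔ ((p1 → p4) → p5)) → p1 = F → F = T
¬(((p5 → p1) ↔ ((p1 → p4) → p5)) → p1) = ¬T = F
p1 → p5 = F → F = T
(p1 → p5) → p5 = T → F = F
((p1 → p5) → p5) ↔ p1 = F ↔ F = T
¬(((p5 → p1) ↔ ((p1 → p4) → p5)) → p1) ⊕ (((p1 → p5) → p5) ↔ p1) = F ⊕ T = T
¬(¬(((p5 → p1) ↔ ((p1 → p4) → p5)) → p1) ⊕ (((p1 → p5) → p5) ↔ p1)) = ¬T = F
¬¬(¬(((p5 → p1) ↔ ((p1 → p4) → p5)) → p1) ⊕ (((p1 → p5) → p5) ↔ p1)) = ¬F = T
(p4 ↔ p1) ∧ ¬¬(¬(((p5 → p1) ↔ ((p1 → p4) → p5)) → p1) ⊕ (((p1 → p5) → p5) ↔ p1)) = F ∧ T = F
p1 → p5 = F → F = T
p5 ↔ p1 = F ↔ F = T
(p1 → p5) ↔ (p5 ↔ p1) = T ↔ T = T
((p4 ↔ p1) ∧ ¬¬(¬(((p5 → p1) ↔ ((p1 → p4) → p5)) → p1) ⊕ (((p1 → p5) → p5) ↔ p1))) ⊕ ((p1 → p5) ↔ (p5 ↔ p1)) = F ⊕ T = T
(p5 → (p1 → p4)) ↔ (((p4 ↔ p1) ∧ ¬¬(¬(((p5 → p1) ↔ ((p1 → p4) → p5)) → p1) ⊕ (((p1 → p5) → p5) ↔ p1))) ⊕ ((p1 → p5) ↔ (p5 ↔ p1))) = T ↔ T = T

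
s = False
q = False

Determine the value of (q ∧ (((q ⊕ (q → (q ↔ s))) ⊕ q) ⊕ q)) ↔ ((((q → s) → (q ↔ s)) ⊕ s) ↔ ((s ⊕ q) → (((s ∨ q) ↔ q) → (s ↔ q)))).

q ↔ s = False ↔ False = True
q → (q ↔ s) = False → True = True
q ⊕ (q → (q ↔ s)) = False ⊕ True = True
(q ⊕ (q → (q ↔ s))) ⊕ q = True ⊕ False = True
((q ⊕ (q → (q ↔ s))) ⊕ q) ⊕ q = True ⊕ False = True
q ∧ (((q ⊕ (q → (q ↔ s))) ⊕ q) ⊕ q) = False ∧ True = False
q → s = False → False = True
q ↔ s = False ↔ False = True
(q → s) → (q ↔ s) = True → True = True
((q → s) → (q ↔ s)) ⊕ s = True ⊕ False = True
s ⊕ q = False ⊕ False = False
s ∨ q = False ∨ False = False
(s ∨ q) ↔ q = False ↔ False = True
s ↔ q = False ↔ False = True
((s ∨ q) ↔ q) → (s ↔ q) = True → True = True
(s ⊕ q) → (((s ∨ q) ↔ q) → (s ↔ q)) = False → True = True
(((q → s) → (q ↔ s)) ⊕ s) ↔ ((s ⊕ q) → (((s ∨ q) ↔ q) → (s ↔ q))) = True ↔ True = True
(q ∧ (((q ⊕ (q → (q ↔ s))) ⊕ q) ⊕ q)) ↔ ((((q → s) → (q ↔ s)) ⊕ s) ↔ ((s ⊕ q) → (((s ∨ q) ↔ q) → (s ↔ q)))) = False ↔ True = False

False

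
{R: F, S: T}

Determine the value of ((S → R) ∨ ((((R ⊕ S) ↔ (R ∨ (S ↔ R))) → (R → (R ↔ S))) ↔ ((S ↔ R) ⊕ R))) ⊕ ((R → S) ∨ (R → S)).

Substituting R=F, S=T:
S → R = T → F = F
R ⊕ S = F ⊕ T = T
S ↔ R = T ↔ F = F
R ∨ (S ↔ R) = F ∨ F = F
(R ⊕ S) ↔ (R ∨ (S ↔ R)) = T ↔ F = F
R ↔ S = F ↔ T = F
R → (R ↔ S) = F → F = T
((R ⊕ S) ↔ (R ∨ (S ↔ R))) → (R → (R ↔ S)) = F → T = T
S ↔ R = T ↔ F = F
(S ↔ R) ⊕ R = F ⊕ F = F
(((R ⊕ S) ↔ (R ∨ (S ↔ R))) → (R → (R ↔ S))) ↔ ((S ↔ R) ⊕ R) = T ↔ F = F
(S → R) ∨ ((((R ⊕ S) ↔ (R ∨ (S ↔ R))) → (R → (R ↔ S))) ↔ ((S ↔ R) ⊕ R)) = F ∨ F = F
R → S = F → T = T
R → S = F → T = T
(R → S) ∨ (R → S) = T ∨ T = T
((S → R) ∨ ((((R ⊕ S) ↔ (R ∨ (S ↔ R))) → (R → (R ↔ S))) ↔ ((S ↔ R) ⊕ R))) ⊕ ((R → S) ∨ (R → S)) = F ⊕ T = T

T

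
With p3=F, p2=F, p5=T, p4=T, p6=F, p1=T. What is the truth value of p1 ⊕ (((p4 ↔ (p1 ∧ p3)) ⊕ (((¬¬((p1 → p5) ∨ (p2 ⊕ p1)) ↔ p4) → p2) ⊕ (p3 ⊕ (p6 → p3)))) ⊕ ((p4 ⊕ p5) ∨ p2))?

F

p1 ∧ p3 = T ∧ F = F
p4 ↔ (p1 ∧ p3) = T ↔ F = F
p1 → p5 = T → T = T
p2 ⊕ p1 = F ⊕ T = T
(p1 → p5) ∨ (p2 ⊕ p1) = T ∨ T = T
¬((p1 → p5) ∨ (p2 ⊕ p1)) = ¬T = F
¬¬((p1 → p5) ∨ (p2 ⊕ p1)) = ¬F = T
¬¬((p1 → p5) ∨ (p2 ⊕ p1)) ↔ p4 = T ↔ T = T
(¬¬((p1 → p5) ∨ (p2 ⊕ p1)) ↔ p4) → p2 = T → F = F
p6 → p3 = F → F = T
p3 ⊕ (p6 → p3) = F ⊕ T = T
((¬¬((p1 → p5) ∨ (p2 ⊕ p1)) ↔ p4) → p2) ⊕ (p3 ⊕ (p6 → p3)) = F ⊕ T = T
(p4 ↔ (p1 ∧ p3)) ⊕ (((¬¬((p1 → p5) ∨ (p2 ⊕ p1)) ↔ p4) → p2) ⊕ (p3 ⊕ (p6 → p3))) = F ⊕ T = T
p4 ⊕ p5 = T ⊕ T = F
(p4 ⊕ p5) ∨ p2 = F ∨ F = F
((p4 ↔ (p1 ∧ p3)) ⊕ (((¬¬((p1 → p5) ∨ (p2 ⊕ p1)) ↔ p4) → p2) ⊕ (p3 ⊕ (p6 → p3)))) ⊕ ((p4 ⊕ p5) ∨ p2) = T ⊕ F = T
p1 ⊕ (((p4 ↔ (p1 ∧ p3)) ⊕ (((¬¬((p1 → p5) ∨ (p2 ⊕ p1)) ↔ p4) → p2) ⊕ (p3 ⊕ (p6 → p3)))) ⊕ ((p4 ⊕ p5) ∨ p2)) = T ⊕ T = F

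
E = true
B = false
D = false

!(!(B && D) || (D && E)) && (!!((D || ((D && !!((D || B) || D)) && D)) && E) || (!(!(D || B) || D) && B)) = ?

B && D = false && false = false
!(B && D) = !false = true
D && E = false && true = false
!(B && D) || (D && E) = true || false = true
!(!(B && D) || (D && E)) = !true = false
D || B = false || false = false
(D || B) || D = false || false = false
!((D || B) || D) = !false = true
!!((D || B) || D) = !true = false
D && !!((D || B) || D) = false && false = false
(D && !!((D || B) || D)) && D = false && false = false
D || ((D && !!((D || B) || D)) && D) = false || false = false
(D || ((D && !!((D || B) || D)) && D)) && E = false && true = false
!((D || ((D && !!((D || B) || D)) && D)) && E) = !false = true
!!((D || ((D && !!((D || B) || D)) && D)) && E) = !true = false
D || B = false || false = false
!(D || B) = !false = true
!(D || B) || D = true || false = true
!(!(D || B) || D) = !true = false
!(!(D || B) || D) && B = false && false = false
!!((D || ((D && !!((D || B) || D)) && D)) && E) || (!(!(D || B) || D) && B) = false || false = false
!(!(B && D) || (D && E)) && (!!((D || ((D && !!((D || B) || D)) && D)) && E) || (!(!(D || B) || D) && B)) = false && false = false

false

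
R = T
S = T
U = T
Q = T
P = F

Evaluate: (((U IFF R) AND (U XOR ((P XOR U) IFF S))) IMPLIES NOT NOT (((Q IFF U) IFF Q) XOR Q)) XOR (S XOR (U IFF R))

Substituting R=T, S=T, U=T, Q=T, P=F:
U IFF R = T IFF T = T
P XOR U = F XOR T = T
(P XOR U) IFF S = T IFF T = T
U XOR ((P XOR U) IFF S) = T XOR T = F
(U IFF R) AND (U XOR ((P XOR U) IFF S)) = T AND F = F
Q IFF U = T IFF T = T
(Q IFF U) IFF Q = T IFF T = T
((Q IFF U) IFF Q) XOR Q = T XOR T = F
NOT (((Q IFF U) IFF Q) XOR Q) = NOT F = T
NOT NOT (((Q IFF U) IFF Q) XOR Q) = NOT T = F
((U IFF R) AND (U XOR ((P XOR U) IFF S))) IMPLIES NOT NOT (((Q IFF U) IFF Q) XOR Q) = F IMPLIES F = T
U IFF R = T IFF T = T
S XOR (U IFF R) = T XOR T = F
(((U IFF R) AND (U XOR ((P XOR U) IFF S))) IMPLIES NOT NOT (((Q IFF U) IFF Q) XOR Q)) XOR (S XOR (U IFF R)) = T XOR F = T

T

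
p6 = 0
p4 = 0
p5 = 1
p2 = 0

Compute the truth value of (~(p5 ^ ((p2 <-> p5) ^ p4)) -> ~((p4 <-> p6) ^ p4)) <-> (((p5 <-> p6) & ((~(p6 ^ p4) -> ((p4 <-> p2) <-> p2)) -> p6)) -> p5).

Substituting p6=0, p4=0, p5=1, p2=0:
p2 <-> p5 = 0 <-> 1 = 0
(p2 <-> p5) ^ p4 = 0 ^ 0 = 0
p5 ^ ((p2 <-> p5) ^ p4) = 1 ^ 0 = 1
~(p5 ^ ((p2 <-> p5) ^ p4)) = ~1 = 0
p4 <-> p6 = 0 <-> 0 = 1
(p4 <-> p6) ^ p4 = 1 ^ 0 = 1
~((p4 <-> p6) ^ p4) = ~1 = 0
~(p5 ^ ((p2 <-> p5) ^ p4)) -> ~((p4 <-> p6) ^ p4) = 0 -> 0 = 1
p5 <-> p6 = 1 <-> 0 = 0
p6 ^ p4 = 0 ^ 0 = 0
~(p6 ^ p4) = ~0 = 1
p4 <-> p2 = 0 <-> 0 = 1
(p4 <-> p2) <-> p2 = 1 <-> 0 = 0
~(p6 ^ p4) -> ((p4 <-> p2) <-> p2) = 1 -> 0 = 0
(~(p6 ^ p4) -> ((p4 <-> p2) <-> p2)) -> p6 = 0 -> 0 = 1
(p5 <-> p6) & ((~(p6 ^ p4) -> ((p4 <-> p2) <-> p2)) -> p6) = 0 & 1 = 0
((p5 <-> p6) & ((~(p6 ^ p4) -> ((p4 <-> p2) <-> p2)) -> p6)) -> p5 = 0 -> 1 = 1
(~(p5 ^ ((p2 <-> p5) ^ p4)) -> ~((p4 <-> p6) ^ p4)) <-> (((p5 <-> p6) & ((~(p6 ^ p4) -> ((p4 <-> p2) <-> p2)) -> p6)) -> p5) = 1 <-> 1 = 1

1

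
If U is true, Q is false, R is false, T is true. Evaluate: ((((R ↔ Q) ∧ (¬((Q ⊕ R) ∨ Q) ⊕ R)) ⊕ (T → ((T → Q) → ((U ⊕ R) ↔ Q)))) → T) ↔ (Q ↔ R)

Substituting U=True, Q=False, R=False, T=True:
R ↔ Q = False ↔ False = True
Q ⊕ R = False ⊕ False = False
(Q ⊕ R) ∨ Q = False ∨ False = False
¬((Q ⊕ R) ∨ Q) = ¬False = True
¬((Q ⊕ R) ∨ Q) ⊕ R = True ⊕ False = True
(R ↔ Q) ∧ (¬((Q ⊕ R) ∨ Q) ⊕ R) = True ∧ True = True
T → Q = True → False = False
U ⊕ R = True ⊕ False = True
(U ⊕ R) ↔ Q = True ↔ False = False
(T → Q) → ((U ⊕ R) ↔ Q) = False → False = True
T → ((T → Q) → ((U ⊕ R) ↔ Q)) = True → True = True
((R ↔ Q) ∧ (¬((Q ⊕ R) ∨ Q) ⊕ R)) ⊕ (T → ((T → Q) → ((U ⊕ R) ↔ Q))) = True ⊕ True = False
(((R ↔ Q) ∧ (¬((Q ⊕ R) ∨ Q) ⊕ R)) ⊕ (T → ((T → Q) → ((U ⊕ R) ↔ Q)))) → T = False → True = True
Q ↔ R = False ↔ False = True
((((R ↔ Q) ∧ (¬((Q ⊕ R) ∨ Q) ⊕ R)) ⊕ (T → ((T → Q) → ((U ⊕ R) ↔ Q)))) → T) ↔ (Q ↔ R) = True ↔ True = True

True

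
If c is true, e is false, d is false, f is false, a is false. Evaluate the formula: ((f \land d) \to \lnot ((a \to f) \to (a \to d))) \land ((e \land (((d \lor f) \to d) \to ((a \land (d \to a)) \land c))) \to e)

f \land d = \text{False} \land \text{False} = \text{False}
a \to f = \text{False} \to \text{False} = \text{True}
a \to d = \text{False} \to \text{False} = \text{True}
(a \to f) \to (a \to d) = \text{True} \to \text{True} = \text{True}
\lnot ((a \to f) \to (a \to d)) = \lnot \text{True} = \text{False}
(f \land d) \to \lnot ((a \to f) \to (a \to d)) = \text{False} \to \text{False} = \text{True}
d \lor f = \text{False} \lor \text{False} = \text{False}
(d \lor f) \to d = \text{False} \to \text{False} = \text{True}
d \to a = \text{False} \to \text{False} = \text{True}
a \land (d \to a) = \text{False} \land \text{True} = \text{False}
(a \land (d \to a)) \land c = \text{False} \land \text{True} = \text{False}
((d \lor f) \to d) \to ((a \land (d \to a)) \land c) = \text{True} \to \text{False} = \text{False}
e \land (((d \lor f) \to d) \to ((a \land (d \to a)) \land c)) = \text{False} \land \text{False} = \text{False}
(e \land (((d \lor f) \to d) \to ((a \land (d \to a)) \land c))) \to e = \text{False} \to \text{False} = \text{True}
((f \land d) \to \lnot ((a \to f) \to (a \to d))) \land ((e \land (((d \lor f) \to d) \to ((a \land (d \to a)) \land c))) \to e) = \text{True} \land \text{True} = \text{True}

\text{True}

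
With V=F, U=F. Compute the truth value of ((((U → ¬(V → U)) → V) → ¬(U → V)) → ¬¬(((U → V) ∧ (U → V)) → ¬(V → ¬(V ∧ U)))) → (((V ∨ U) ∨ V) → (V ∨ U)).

T

Substituting V=F, U=F:
V → U = F → F = T
¬(V → U) = ¬T = F
U → ¬(V → U) = F → F = T
(U → ¬(V → U)) → V = T → F = F
U → V = F → F = T
¬(U → V) = ¬T = F
((U → ¬(V → U)) → V) → ¬(U → V) = F → F = T
U → V = F → F = T
U → V = F → F = T
(U → V) ∧ (U → V) = T ∧ T = T
V ∧ U = F ∧ F = F
¬(V ∧ U) = ¬F = T
V → ¬(V ∧ U) = F → T = T
¬(V → ¬(V ∧ U)) = ¬T = F
((U → V) ∧ (U → V)) → ¬(V → ¬(V ∧ U)) = T → F = F
¬(((U → V) ∧ (U → V)) → ¬(V → ¬(V ∧ U))) = ¬F = T
¬¬(((U → V) ∧ (U → V)) → ¬(V → ¬(V ∧ U))) = ¬T = F
(((U → ¬(V → U)) → V) → ¬(U → V)) → ¬¬(((U → V) ∧ (U → V)) → ¬(V → ¬(V ∧ U))) = T → F = F
V ∨ U = F ∨ F = F
(V ∨ U) ∨ V = F ∨ F = F
V ∨ U = F ∨ F = F
((V ∨ U) ∨ V) → (V ∨ U) = F → F = T
((((U → ¬(V → U)) → V) → ¬(U → V)) → ¬¬(((U → V) ∧ (U → V)) → ¬(V → ¬(V ∧ U)))) → (((V ∨ U) ∨ V) → (V ∨ U)) = F → T = T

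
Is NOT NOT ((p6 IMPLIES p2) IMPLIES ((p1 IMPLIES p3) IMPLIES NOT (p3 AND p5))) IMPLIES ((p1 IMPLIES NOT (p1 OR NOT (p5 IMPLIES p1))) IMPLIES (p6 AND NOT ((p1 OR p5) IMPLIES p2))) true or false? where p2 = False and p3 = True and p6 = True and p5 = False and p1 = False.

Substituting p2=False, p3=True, p6=True, p5=False, p1=False:
p6 IMPLIES p2 = True IMPLIES False = False
p1 IMPLIES p3 = False IMPLIES True = True
p3 AND p5 = True AND False = False
NOT (p3 AND p5) = NOT False = True
(p1 IMPLIES p3) IMPLIES NOT (p3 AND p5) = True IMPLIES True = True
(p6 IMPLIES p2) IMPLIES ((p1 IMPLIES p3) IMPLIES NOT (p3 AND p5)) = False IMPLIES True = True
NOT ((p6 IMPLIES p2) IMPLIES ((p1 IMPLIES p3) IMPLIES NOT (p3 AND p5))) = NOT True = False
NOT NOT ((p6 IMPLIES p2) IMPLIES ((p1 IMPLIES p3) IMPLIES NOT (p3 AND p5))) = NOT False = True
p5 IMPLIES p1 = False IMPLIES False = True
NOT (p5 IMPLIES p1) = NOT True = False
p1 OR NOT (p5 IMPLIES p1) = False OR False = False
NOT (p1 OR NOT (p5 IMPLIES p1)) = NOT False = True
p1 IMPLIES NOT (p1 OR NOT (p5 IMPLIES p1)) = False IMPLIES True = True
p1 OR p5 = False OR False = False
(p1 OR p5) IMPLIES p2 = False IMPLIES False = True
NOT ((p1 OR p5) IMPLIES p2) = NOT True = False
p6 AND NOT ((p1 OR p5) IMPLIES p2) = True AND False = False
(p1 IMPLIES NOT (p1 OR NOT (p5 IMPLIES p1))) IMPLIES (p6 AND NOT ((p1 OR p5) IMPLIES p2)) = True IMPLIES False = False
NOT NOT ((p6 IMPLIES p2) IMPLIES ((p1 IMPLIES p3) IMPLIES NOT (p3 AND p5))) IMPLIES ((p1 IMPLIES NOT (p1 OR NOT (p5 IMPLIES p1))) IMPLIES (p6 AND NOT ((p1 OR p5) IMPLIES p2))) = True IMPLIES False = False

False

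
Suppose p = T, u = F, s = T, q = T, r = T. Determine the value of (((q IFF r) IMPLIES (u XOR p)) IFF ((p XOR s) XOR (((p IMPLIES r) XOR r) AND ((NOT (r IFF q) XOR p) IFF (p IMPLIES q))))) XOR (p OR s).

Substituting p=T, u=F, s=T, q=T, r=T:
q IFF r = T IFF T = T
u XOR p = F XOR T = T
(q IFF r) IMPLIES (u XOR p) = T IMPLIES T = T
p XOR s = T XOR T = F
p IMPLIES r = T IMPLIES T = T
(p IMPLIES r) XOR r = T XOR T = F
r IFF q = T IFF T = T
NOT (r IFF q) = NOT T = F
NOT (r IFF q) XOR p = F XOR T = T
p IMPLIES q = T IMPLIES T = T
(NOT (r IFF q) XOR p) IFF (p IMPLIES q) = T IFF T = T
((p IMPLIES r) XOR r) AND ((NOT (r IFF q) XOR p) IFF (p IMPLIES q)) = F AND T = F
(p XOR s) XOR (((p IMPLIES r) XOR r) AND ((NOT (r IFF q) XOR p) IFF (p IMPLIES q))) = F XOR F = F
((q IFF r) IMPLIES (u XOR p)) IFF ((p XOR s) XOR (((p IMPLIES r) XOR r) AND ((NOT (r IFF q) XOR p) IFF (p IMPLIES q)))) = T IFF F = F
p OR s = T OR T = T
(((q IFF r) IMPLIES (u XOR p)) IFF ((p XOR s) XOR (((p IMPLIES r) XOR r) AND ((NOT (r IFF q) XOR p) IFF (p IMPLIES q))))) XOR (p OR s) = F XOR T = T

T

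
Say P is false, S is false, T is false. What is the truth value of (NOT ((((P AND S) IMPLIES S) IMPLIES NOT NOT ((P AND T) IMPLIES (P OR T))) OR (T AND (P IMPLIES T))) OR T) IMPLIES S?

P AND S = False AND False = False
(P AND S) IMPLIES S = False IMPLIES False = True
P AND T = False AND False = False
P OR T = False OR False = False
(P AND T) IMPLIES (P OR T) = False IMPLIES False = True
NOT ((P AND T) IMPLIES (P OR T)) = NOT True = False
NOT NOT ((P AND T) IMPLIES (P OR T)) = NOT False = True
((P AND S) IMPLIES S) IMPLIES NOT NOT ((P AND T) IMPLIES (P OR T)) = True IMPLIES True = True
P IMPLIES T = False IMPLIES False = True
T AND (P IMPLIES T) = False AND True = False
(((P AND S) IMPLIES S) IMPLIES NOT NOT ((P AND T) IMPLIES (P OR T))) OR (T AND (P IMPLIES T)) = True OR False = True
NOT ((((P AND S) IMPLIES S) IMPLIES NOT NOT ((P AND T) IMPLIES (P OR T))) OR (T AND (P IMPLIES T))) = NOT True = False
NOT ((((P AND S) IMPLIES S) IMPLIES NOT NOT ((P AND T) IMPLIES (P OR T))) OR (T AND (P IMPLIES T))) OR T = False OR False = False
(NOT ((((P AND S) IMPLIES S) IMPLIES NOT NOT ((P AND T) IMPLIES (P OR T))) OR (T AND (P IMPLIES T))) OR T) IMPLIES S = False IMPLIES False = True

True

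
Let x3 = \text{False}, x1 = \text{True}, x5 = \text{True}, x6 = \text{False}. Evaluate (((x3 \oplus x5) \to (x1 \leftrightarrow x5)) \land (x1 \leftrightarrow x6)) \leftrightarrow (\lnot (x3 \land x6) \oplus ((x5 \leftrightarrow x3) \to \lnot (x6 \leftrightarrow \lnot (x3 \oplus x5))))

\text{True}

x3 \oplus x5 = \text{False} \oplus \text{True} = \text{True}
x1 \leftrightarrow x5 = \text{True} \leftrightarrow \text{True} = \text{True}
(x3 \oplus x5) \to (x1 \leftrightarrow x5) = \text{True} \to \text{True} = \text{True}
x1 \leftrightarrow x6 = \text{True} \leftrightarrow \text{False} = \text{False}
((x3 \oplus x5) \to (x1 \leftrightarrow x5)) \land (x1 \leftrightarrow x6) = \text{True} \land \text{False} = \text{False}
x3 \land x6 = \text{False} \land \text{False} = \text{False}
\lnot (x3 \land x6) = \lnot \text{False} = \text{True}
x5 \leftrightarrow x3 = \text{True} \leftrightarrow \text{False} = \text{False}
x3 \oplus x5 = \text{False} \oplus \text{True} = \text{True}
\lnot (x3 \oplus x5) = \lnot \text{True} = \text{False}
x6 \leftrightarrow \lnot (x3 \oplus x5) = \text{False} \leftrightarrow \text{False} = \text{True}
\lnot (x6 \leftrightarrow \lnot (x3 \oplus x5)) = \lnot \text{True} = \text{False}
(x5 \leftrightarrow x3) \to \lnot (x6 \leftrightarrow \lnot (x3 \oplus x5)) = \text{False} \to \text{False} = \text{True}
\lnot (x3 \land x6) \oplus ((x5 \leftrightarrow x3) \to \lnot (x6 \leftrightarrow \lnot (x3 \oplus x5))) = \text{True} \oplus \text{True} = \text{False}
(((x3 \oplus x5) \to (x1 \leftrightarrow x5)) \land (x1 \leftrightarrow x6)) \leftrightarrow (\lnot (x3 \land x6) \oplus ((x5 \leftrightarrow x3) \to \lnot (x6 \leftrightarrow \lnot (x3 \oplus x5)))) = \text{False} \leftrightarrow \text{False} = \text{True}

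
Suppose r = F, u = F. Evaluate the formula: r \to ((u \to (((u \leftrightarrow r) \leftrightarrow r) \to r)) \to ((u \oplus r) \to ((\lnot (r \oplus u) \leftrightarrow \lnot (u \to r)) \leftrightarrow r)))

u \leftrightarrow r = F \leftrightarrow F = T
(u \leftrightarrow r) \leftrightarrow r = T \leftrightarrow F = F
((u \leftrightarrow r) \leftrightarrow r) \to r = F \to F = T
u \to (((u \leftrightarrow r) \leftrightarrow r) \to r) = F \to T = T
u \oplus r = F \oplus F = F
r \oplus u = F \oplus F = F
\lnot (r \oplus u) = \lnot F = T
u \to r = F \to F = T
\lnot (u \to r) = \lnot T = F
\lnot (r \oplus u) \leftrightarrow \lnot (u \to r) = T \leftrightarrow F = F
(\lnot (r \oplus u) \leftrightarrow \lnot (u \to r)) \leftrightarrow r = F \leftrightarrow F = T
(u \oplus r) \to ((\lnot (r \oplus u) \leftrightarrow \lnot (u \to r)) \leftrightarrow r) = F \to T = T
(u \to (((u \leftrightarrow r) \leftrightarrow r) \to r)) \to ((u \oplus r) \to ((\lnot (r \oplus u) \leftrightarrow \lnot (u \to r)) \leftrightarrow r)) = T \to T = T
r \to ((u \to (((u \leftrightarrow r) \leftrightarrow r) \to r)) \to ((u \oplus r) \to ((\lnot (r \oplus u) \leftrightarrow \lnot (u \to r)) \leftrightarrow r))) = F \to T = T

T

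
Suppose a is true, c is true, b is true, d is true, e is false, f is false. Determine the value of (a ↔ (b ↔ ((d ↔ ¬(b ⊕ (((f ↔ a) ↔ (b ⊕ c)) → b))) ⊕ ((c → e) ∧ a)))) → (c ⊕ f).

True

f ↔ a = False ↔ True = False
b ⊕ c = True ⊕ True = False
(f ↔ a) ↔ (b ⊕ c) = False ↔ False = True
((f ↔ a) ↔ (b ⊕ c)) → b = True → True = True
b ⊕ (((f ↔ a) ↔ (b ⊕ c)) → b) = True ⊕ True = False
¬(b ⊕ (((f ↔ a) ↔ (b ⊕ c)) → b)) = ¬False = True
d ↔ ¬(b ⊕ (((f ↔ a) ↔ (b ⊕ c)) → b)) = True ↔ True = True
c → e = True → False = False
(c → e) ∧ a = False ∧ True = False
(d ↔ ¬(b ⊕ (((f ↔ a) ↔ (b ⊕ c)) → b))) ⊕ ((c → e) ∧ a) = True ⊕ False = True
b ↔ ((d ↔ ¬(b ⊕ (((f ↔ a) ↔ (b ⊕ c)) → b))) ⊕ ((c → e) ∧ a)) = True ↔ True = True
a ↔ (b ↔ ((d ↔ ¬(b ⊕ (((f ↔ a) ↔ (b ⊕ c)) → b))) ⊕ ((c → e) ∧ a))) = True ↔ True = True
c ⊕ f = True ⊕ False = True
(a ↔ (b ↔ ((d ↔ ¬(b ⊕ (((f ↔ a) ↔ (b ⊕ c)) → b))) ⊕ ((c → e) ∧ a)))) → (c ⊕ f) = True → True = True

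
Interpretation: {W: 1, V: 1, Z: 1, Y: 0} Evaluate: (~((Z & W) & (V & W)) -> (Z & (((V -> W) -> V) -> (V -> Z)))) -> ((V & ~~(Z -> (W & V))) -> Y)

0

Z & W = 1 & 1 = 1
V & W = 1 & 1 = 1
(Z & W) & (V & W) = 1 & 1 = 1
~((Z & W) & (V & W)) = ~1 = 0
V -> W = 1 -> 1 = 1
(V -> W) -> V = 1 -> 1 = 1
V -> Z = 1 -> 1 = 1
((V -> W) -> V) -> (V -> Z) = 1 -> 1 = 1
Z & (((V -> W) -> V) -> (V -> Z)) = 1 & 1 = 1
~((Z & W) & (V & W)) -> (Z & (((V -> W) -> V) -> (V -> Z))) = 0 -> 1 = 1
W & V = 1 & 1 = 1
Z -> (W & V) = 1 -> 1 = 1
~(Z -> (W & V)) = ~1 = 0
~~(Z -> (W & V)) = ~0 = 1
V & ~~(Z -> (W & V)) = 1 & 1 = 1
(V & ~~(Z -> (W & V))) -> Y = 1 -> 0 = 0
(~((Z & W) & (V & W)) -> (Z & (((V -> W) -> V) -> (V -> Z)))) -> ((V & ~~(Z -> (W & V))) -> Y) = 1 -> 0 = 0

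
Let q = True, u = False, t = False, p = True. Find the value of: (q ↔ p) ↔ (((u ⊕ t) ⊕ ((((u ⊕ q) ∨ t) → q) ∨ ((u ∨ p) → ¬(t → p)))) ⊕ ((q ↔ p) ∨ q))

False

Substituting q=True, u=False, t=False, p=True:
q ↔ p = True ↔ True = True
u ⊕ t = False ⊕ False = False
u ⊕ q = False ⊕ True = True
(u ⊕ q) ∨ t = True ∨ False = True
((u ⊕ q) ∨ t) → q = True → True = True
u ∨ p = False ∨ True = True
t → p = False → True = True
¬(t → p) = ¬True = False
(u ∨ p) → ¬(t → p) = True → False = False
(((u ⊕ q) ∨ t) → q) ∨ ((u ∨ p) → ¬(t → p)) = True ∨ False = True
(u ⊕ t) ⊕ ((((u ⊕ q) ∨ t) → q) ∨ ((u ∨ p) → ¬(t → p))) = False ⊕ True = True
q ↔ p = True ↔ True = True
(q ↔ p) ∨ q = True ∨ True = True
((u ⊕ t) ⊕ ((((u ⊕ q) ∨ t) → q) ∨ ((u ∨ p) → ¬(t → p)))) ⊕ ((q ↔ p) ∨ q) = True ⊕ True = False
(q ↔ p) ↔ (((u ⊕ t) ⊕ ((((u ⊕ q) ∨ t) → q) ∨ ((u ∨ p) → ¬(t → p)))) ⊕ ((q ↔ p) ∨ q)) = True ↔ False = False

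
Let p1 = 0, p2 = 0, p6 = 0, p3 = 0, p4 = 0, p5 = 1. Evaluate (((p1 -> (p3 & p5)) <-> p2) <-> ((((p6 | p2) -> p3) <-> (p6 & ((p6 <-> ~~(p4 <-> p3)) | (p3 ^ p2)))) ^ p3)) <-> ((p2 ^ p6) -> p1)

1

p3 & p5 = 0 & 1 = 0
p1 -> (p3 & p5) = 0 -> 0 = 1
(p1 -> (p3 & p5)) <-> p2 = 1 <-> 0 = 0
p6 | p2 = 0 | 0 = 0
(p6 | p2) -> p3 = 0 -> 0 = 1
p4 <-> p3 = 0 <-> 0 = 1
~(p4 <-> p3) = ~1 = 0
~~(p4 <-> p3) = ~0 = 1
p6 <-> ~~(p4 <-> p3) = 0 <-> 1 = 0
p3 ^ p2 = 0 ^ 0 = 0
(p6 <-> ~~(p4 <-> p3)) | (p3 ^ p2) = 0 | 0 = 0
p6 & ((p6 <-> ~~(p4 <-> p3)) | (p3 ^ p2)) = 0 & 0 = 0
((p6 | p2) -> p3) <-> (p6 & ((p6 <-> ~~(p4 <-> p3)) | (p3 ^ p2))) = 1 <-> 0 = 0
(((p6 | p2) -> p3) <-> (p6 & ((p6 <-> ~~(p4 <-> p3)) | (p3 ^ p2)))) ^ p3 = 0 ^ 0 = 0
((p1 -> (p3 & p5)) <-> p2) <-> ((((p6 | p2) -> p3) <-> (p6 & ((p6 <-> ~~(p4 <-> p3)) | (p3 ^ p2)))) ^ p3) = 0 <-> 0 = 1
p2 ^ p6 = 0 ^ 0 = 0
(p2 ^ p6) -> p1 = 0 -> 0 = 1
(((p1 -> (p3 & p5)) <-> p2) <-> ((((p6 | p2) -> p3) <-> (p6 & ((p6 <-> ~~(p4 <-> p3)) | (p3 ^ p2)))) ^ p3)) <-> ((p2 ^ p6) -> p1) = 1 <-> 1 = 1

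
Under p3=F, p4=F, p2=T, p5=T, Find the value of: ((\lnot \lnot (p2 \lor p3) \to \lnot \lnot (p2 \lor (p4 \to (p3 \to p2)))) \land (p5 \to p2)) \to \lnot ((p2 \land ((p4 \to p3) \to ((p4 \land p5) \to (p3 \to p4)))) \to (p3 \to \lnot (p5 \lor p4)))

F

p2 \lor p3 = T \lor F = T
\lnot (p2 \lor p3) = \lnot T = F
\lnot \lnot (p2 \lor p3) = \lnot F = T
p3 \to p2 = F \to T = T
p4 \to (p3 \to p2) = F \to T = T
p2 \lor (p4 \to (p3 \to p2)) = T \lor T = T
\lnot (p2 \lor (p4 \to (p3 \to p2))) = \lnot T = F
\lnot \lnot (p2 \lor (p4 \to (p3 \to p2))) = \lnot F = T
\lnot \lnot (p2 \lor p3) \to \lnot \lnot (p2 \lor (p4 \to (p3 \to p2))) = T \to T = T
p5 \to p2 = T \to T = T
(\lnot \lnot (p2 \lor p3) \to \lnot \lnot (p2 \lor (p4 \to (p3 \to p2)))) \land (p5 \to p2) = T \land T = T
p4 \to p3 = F \to F = T
p4 \land p5 = F \land T = F
p3 \to p4 = F \to F = T
(p4 \land p5) \to (p3 \to p4) = F \to T = T
(p4 \to p3) \to ((p4 \land p5) \to (p3 \to p4)) = T \to T = T
p2 \land ((p4 \to p3) \to ((p4 \land p5) \to (p3 \to p4))) = T \land T = T
p5 \lor p4 = T \lor F = T
\lnot (p5 \lor p4) = \lnot T = F
p3 \to \lnot (p5 \lor p4) = F \to F = T
(p2 \land ((p4 \to p3) \to ((p4 \land p5) \to (p3 \to p4)))) \to (p3 \to \lnot (p5 \lor p4)) = T \to T = T
\lnot ((p2 \land ((p4 \to p3) \to ((p4 \land p5) \to (p3 \to p4)))) \to (p3 \to \lnot (p5 \lor p4))) = \lnot T = F
((\lnot \lnot (p2 \lor p3) \to \lnot \lnot (p2 \lor (p4 \to (p3 \to p2)))) \land (p5 \to p2)) \to \lnot ((p2 \land ((p4 \to p3) \to ((p4 \land p5) \to (p3 \to p4)))) \to (p3 \to \lnot (p5 \lor p4))) = T \to F = F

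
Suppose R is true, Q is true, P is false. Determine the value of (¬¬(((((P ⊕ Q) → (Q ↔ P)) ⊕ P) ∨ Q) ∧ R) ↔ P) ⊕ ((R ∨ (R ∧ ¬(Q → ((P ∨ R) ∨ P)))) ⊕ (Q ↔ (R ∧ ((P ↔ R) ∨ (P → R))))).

F

P ⊕ Q = F ⊕ T = T
Q ↔ P = T ↔ F = F
(P ⊕ Q) → (Q ↔ P) = T → F = F
((P ⊕ Q) → (Q ↔ P)) ⊕ P = F ⊕ F = F
(((P ⊕ Q) → (Q ↔ P)) ⊕ P) ∨ Q = F ∨ T = T
((((P ⊕ Q) → (Q ↔ P)) ⊕ P) ∨ Q) ∧ R = T ∧ T = T
¬(((((P ⊕ Q) → (Q ↔ P)) ⊕ P) ∨ Q) ∧ R) = ¬T = F
¬¬(((((P ⊕ Q) → (Q ↔ P)) ⊕ P) ∨ Q) ∧ R) = ¬F = T
¬¬(((((P ⊕ Q) → (Q ↔ P)) ⊕ P) ∨ Q) ∧ R) ↔ P = T ↔ F = F
P ∨ R = F ∨ T = T
(P ∨ R) ∨ P = T ∨ F = T
Q → ((P ∨ R) ∨ P) = T → T = T
¬(Q → ((P ∨ R) ∨ P)) = ¬T = F
R ∧ ¬(Q → ((P ∨ R) ∨ P)) = T ∧ F = F
R ∨ (R ∧ ¬(Q → ((P ∨ R) ∨ P))) = T ∨ F = T
P ↔ R = F ↔ T = F
P → R = F → T = T
(P ↔ R) ∨ (P → R) = F ∨ T = T
R ∧ ((P ↔ R) ∨ (P → R)) = T ∧ T = T
Q ↔ (R ∧ ((P ↔ R) ∨ (P → R))) = T ↔ T = T
(R ∨ (R ∧ ¬(Q → ((P ∨ R) ∨ P)))) ⊕ (Q ↔ (R ∧ ((P ↔ R) ∨ (P → R)))) = T ⊕ T = F
(¬¬(((((P ⊕ Q) → (Q ↔ P)) ⊕ P) ∨ Q) ∧ R) ↔ P) ⊕ ((R ∨ (R ∧ ¬(Q → ((P ∨ R) ∨ P)))) ⊕ (Q ↔ (R ∧ ((P ↔ R) ∨ (P → R))))) = F ⊕ F = F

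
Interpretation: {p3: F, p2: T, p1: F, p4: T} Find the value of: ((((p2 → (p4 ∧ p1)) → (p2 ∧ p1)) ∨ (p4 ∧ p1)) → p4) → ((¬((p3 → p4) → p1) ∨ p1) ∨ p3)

p4 ∧ p1 = T ∧ F = F
p2 → (p4 ∧ p1) = T → F = F
p2 ∧ p1 = T ∧ F = F
(p2 → (p4 ∧ p1)) → (p2 ∧ p1) = F → F = T
p4 ∧ p1 = T ∧ F = F
((p2 → (p4 ∧ p1)) → (p2 ∧ p1)) ∨ (p4 ∧ p1) = T ∨ F = T
(((p2 → (p4 ∧ p1)) → (p2 ∧ p1)) ∨ (p4 ∧ p1)) → p4 = T → T = T
p3 → p4 = F → T = T
(p3 → p4) → p1 = T → F = F
¬((p3 → p4) → p1) = ¬F = T
¬((p3 → p4) → p1) ∨ p1 = T ∨ F = T
(¬((p3 → p4) → p1) ∨ p1) ∨ p3 = T ∨ F = T
((((p2 → (p4 ∧ p1)) → (p2 ∧ p1)) ∨ (p4 ∧ p1)) → p4) → ((¬((p3 → p4) → p1) ∨ p1) ∨ p3) = T → T = T

T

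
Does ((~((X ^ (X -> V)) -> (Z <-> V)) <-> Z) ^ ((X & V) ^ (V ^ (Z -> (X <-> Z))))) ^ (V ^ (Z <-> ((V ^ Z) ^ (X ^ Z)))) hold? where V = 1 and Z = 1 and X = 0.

X -> V = 0 -> 1 = 1
X ^ (X -> V) = 0 ^ 1 = 1
Z <-> V = 1 <-> 1 = 1
(X ^ (X -> V)) -> (Z <-> V) = 1 -> 1 = 1
~((X ^ (X -> V)) -> (Z <-> V)) = ~1 = 0
~((X ^ (X -> V)) -> (Z <-> V)) <-> Z = 0 <-> 1 = 0
X & V = 0 & 1 = 0
X <-> Z = 0 <-> 1 = 0
Z -> (X <-> Z) = 1 -> 0 = 0
V ^ (Z -> (X <-> Z)) = 1 ^ 0 = 1
(X & V) ^ (V ^ (Z -> (X <-> Z))) = 0 ^ 1 = 1
(~((X ^ (X -> V)) -> (Z <-> V)) <-> Z) ^ ((X & V) ^ (V ^ (Z -> (X <-> Z)))) = 0 ^ 1 = 1
V ^ Z = 1 ^ 1 = 0
X ^ Z = 0 ^ 1 = 1
(V ^ Z) ^ (X ^ Z) = 0 ^ 1 = 1
Z <-> ((V ^ Z) ^ (X ^ Z)) = 1 <-> 1 = 1
V ^ (Z <-> ((V ^ Z) ^ (X ^ Z))) = 1 ^ 1 = 0
((~((X ^ (X -> V)) -> (Z <-> V)) <-> Z) ^ ((X & V) ^ (V ^ (Z -> (X <-> Z))))) ^ (V ^ (Z <-> ((V ^ Z) ^ (X ^ Z)))) = 1 ^ 0 = 1

1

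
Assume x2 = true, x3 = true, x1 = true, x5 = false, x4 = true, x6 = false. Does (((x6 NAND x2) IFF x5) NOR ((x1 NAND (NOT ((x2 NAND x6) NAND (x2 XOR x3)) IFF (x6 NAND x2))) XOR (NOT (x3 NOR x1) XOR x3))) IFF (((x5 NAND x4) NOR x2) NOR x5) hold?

x6 NAND x2 = false NAND true = true
(x6 NAND x2) IFF x5 = true IFF false = false
x2 NAND x6 = true NAND false = true
x2 XOR x3 = true XOR true = false
(x2 NAND x6) NAND (x2 XOR x3) = true NAND false = true
NOT ((x2 NAND x6) NAND (x2 XOR x3)) = NOT true = false
x6 NAND x2 = false NAND true = true
NOT ((x2 NAND x6) NAND (x2 XOR x3)) IFF (x6 NAND x2) = false IFF true = false
x1 NAND (NOT ((x2 NAND x6) NAND (x2 XOR x3)) IFF (x6 NAND x2)) = true NAND false = true
x3 NOR x1 = true NOR true = false
NOT (x3 NOR x1) = NOT false = true
NOT (x3 NOR x1) XOR x3 = true XOR true = false
(x1 NAND (NOT ((x2 NAND x6) NAND (x2 XOR x3)) IFF (x6 NAND x2))) XOR (NOT (x3 NOR x1) XOR x3) = true XOR false = true
((x6 NAND x2) IFF x5) NOR ((x1 NAND (NOT ((x2 NAND x6) NAND (x2 XOR x3)) IFF (x6 NAND x2))) XOR (NOT (x3 NOR x1) XOR x3)) = false NOR true = false
x5 NAND x4 = false NAND true = true
(x5 NAND x4) NOR x2 = true NOR true = false
((x5 NAND x4) NOR x2) NOR x5 = false NOR false = true
(((x6 NAND x2) IFF x5) NOR ((x1 NAND (NOT ((x2 NAND x6) NAND (x2 XOR x3)) IFF (x6 NAND x2))) XOR (NOT (x3 NOR x1) XOR x3))) IFF (((x5 NAND x4) NOR x2) NOR x5) = false IFF true = false

false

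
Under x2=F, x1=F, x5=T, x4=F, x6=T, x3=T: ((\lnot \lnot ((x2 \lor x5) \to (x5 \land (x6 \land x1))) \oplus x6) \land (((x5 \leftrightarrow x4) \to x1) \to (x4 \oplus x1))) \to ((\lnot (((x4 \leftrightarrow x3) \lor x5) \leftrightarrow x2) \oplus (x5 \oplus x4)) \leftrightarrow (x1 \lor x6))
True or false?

x2 \lor x5 = F \lor T = T
x6 \land x1 = T \land F = F
x5 \land (x6 \land x1) = T \land F = F
(x2 \lor x5) \to (x5 \land (x6 \land x1)) = T \to F = F
\lnot ((x2 \lor x5) \to (x5 \land (x6 \land x1))) = \lnot F = T
\lnot \lnot ((x2 \lor x5) \to (x5 \land (x6 \land x1))) = \lnot T = F
\lnot \lnot ((x2 \lor x5) \to (x5 \land (x6 \land x1))) \oplus x6 = F \oplus T = T
x5 \leftrightarrow x4 = T \leftrightarrow F = F
(x5 \leftrightarrow x4) \to x1 = F \to F = T
x4 \oplus x1 = F \oplus F = F
((x5 \leftrightarrow x4) \to x1) \to (x4 \oplus x1) = T \to F = F
(\lnot \lnot ((x2 \lor x5) \to (x5 \land (x6 \land x1))) \oplus x6) \land (((x5 \leftrightarrow x4) \to x1) \to (x4 \oplus x1)) = T \land F = F
x4 \leftrightarrow x3 = F \leftrightarrow T = F
(x4 \leftrightarrow x3) \lor x5 = F \lor T = T
((x4 \leftrightarrow x3) \lor x5) \leftrightarrow x2 = T \leftrightarrow F = F
\lnot (((x4 \leftrightarrow x3) \lor x5) \leftrightarrow x2) = \lnot F = T
x5 \oplus x4 = T \oplus F = T
\lnot (((x4 \leftrightarrow x3) \lor x5) \leftrightarrow x2) \oplus (x5 \oplus x4) = T \oplus T = F
x1 \lor x6 = F \lor T = T
(\lnot (((x4 \leftrightarrow x3) \lor x5) \leftrightarrow x2) \oplus (x5 \oplus x4)) \leftrightarrow (x1 \lor x6) = F \leftrightarrow T = F
((\lnot \lnot ((x2 \lor x5) \to (x5 \land (x6 \land x1))) \oplus x6) \land (((x5 \leftrightarrow x4) \to x1) \to (x4 \oplus x1))) \to ((\lnot (((x4 \leftrightarrow x3) \lor x5) \leftrightarrow x2) \oplus (x5 \oplus x4)) \leftrightarrow (x1 \lor x6)) = F \to F = T

T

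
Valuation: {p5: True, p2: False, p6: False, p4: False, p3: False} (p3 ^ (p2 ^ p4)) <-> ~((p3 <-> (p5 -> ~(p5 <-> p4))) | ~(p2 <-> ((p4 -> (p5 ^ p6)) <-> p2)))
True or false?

False

p2 ^ p4 = False ^ False = False
p3 ^ (p2 ^ p4) = False ^ False = False
p5 <-> p4 = True <-> False = False
~(p5 <-> p4) = ~False = True
p5 -> ~(p5 <-> p4) = True -> True = True
p3 <-> (p5 -> ~(p5 <-> p4)) = False <-> True = False
p5 ^ p6 = True ^ False = True
p4 -> (p5 ^ p6) = False -> True = True
(p4 -> (p5 ^ p6)) <-> p2 = True <-> False = False
p2 <-> ((p4 -> (p5 ^ p6)) <-> p2) = False <-> False = True
~(p2 <-> ((p4 -> (p5 ^ p6)) <-> p2)) = ~True = False
(p3 <-> (p5 -> ~(p5 <-> p4))) | ~(p2 <-> ((p4 -> (p5 ^ p6)) <-> p2)) = False | False = False
~((p3 <-> (p5 -> ~(p5 <-> p4))) | ~(p2 <-> ((p4 -> (p5 ^ p6)) <-> p2))) = ~False = True
(p3 ^ (p2 ^ p4)) <-> ~((p3 <-> (p5 -> ~(p5 <-> p4))) | ~(p2 <-> ((p4 -> (p5 ^ p6)) <-> p2))) = False <-> True = False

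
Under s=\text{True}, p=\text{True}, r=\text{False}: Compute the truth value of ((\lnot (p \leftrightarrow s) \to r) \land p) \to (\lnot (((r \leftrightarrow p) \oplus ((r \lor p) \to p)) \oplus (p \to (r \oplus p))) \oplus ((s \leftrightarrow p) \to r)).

\text{True}

p \leftrightarrow s = \text{True} \leftrightarrow \text{True} = \text{True}
\lnot (p \leftrightarrow s) = \lnot \text{True} = \text{False}
\lnot (p \leftrightarrow s) \to r = \text{False} \to \text{False} = \text{True}
(\lnot (p \leftrightarrow s) \to r) \land p = \text{True} \land \text{True} = \text{True}
r \leftrightarrow p = \text{False} \leftrightarrow \text{True} = \text{False}
r \lor p = \text{False} \lor \text{True} = \text{True}
(r \lor p) \to p = \text{True} \to \text{True} = \text{True}
(r \leftrightarrow p) \oplus ((r \lor p) \to p) = \text{False} \oplus \text{True} = \text{True}
r \oplus p = \text{False} \oplus \text{True} = \text{True}
p \to (r \oplus p) = \text{True} \to \text{True} = \text{True}
((r \leftrightarrow p) \oplus ((r \lor p) \to p)) \oplus (p \to (r \oplus p)) = \text{True} \oplus \text{True} = \text{False}
\lnot (((r \leftrightarrow p) \oplus ((r \lor p) \to p)) \oplus (p \to (r \oplus p))) = \lnot \text{False} = \text{True}
s \leftrightarrow p = \text{True} \leftrightarrow \text{True} = \text{True}
(s \leftrightarrow p) \to r = \text{True} \to \text{False} = \text{False}
\lnot (((r \leftrightarrow p) \oplus ((r \lor p) \to p)) \oplus (p \to (r \oplus p))) \oplus ((s \leftrightarrow p) \to r) = \text{True} \oplus \text{False} = \text{True}
((\lnot (p \leftrightarrow s) \to r) \land p) \to (\lnot (((r \leftrightarrow p) \oplus ((r \lor p) \to p)) \oplus (p \to (r \oplus p))) \oplus ((s \leftrightarrow p) \to r)) = \text{True} \to \text{True} = \text{True}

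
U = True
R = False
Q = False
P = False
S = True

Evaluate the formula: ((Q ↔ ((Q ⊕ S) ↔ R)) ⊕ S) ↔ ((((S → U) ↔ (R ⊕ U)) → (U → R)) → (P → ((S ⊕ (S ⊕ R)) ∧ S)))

False

Substituting U=True, R=False, Q=False, P=False, S=True:
Q ⊕ S = False ⊕ True = True
(Q ⊕ S) ↔ R = True ↔ False = False
Q ↔ ((Q ⊕ S) ↔ R) = False ↔ False = True
(Q ↔ ((Q ⊕ S) ↔ R)) ⊕ S = True ⊕ True = False
S → U = True → True = True
R ⊕ U = False ⊕ True = True
(S → U) ↔ (R ⊕ U) = True ↔ True = True
U → R = True → False = False
((S → U) ↔ (R ⊕ U)) → (U → R) = True → False = False
S ⊕ R = True ⊕ False = True
S ⊕ (S ⊕ R) = True ⊕ True = False
(S ⊕ (S ⊕ R)) ∧ S = False ∧ True = False
P → ((S ⊕ (S ⊕ R)) ∧ S) = False → False = True
(((S → U) ↔ (R ⊕ U)) → (U → R)) → (P → ((S ⊕ (S ⊕ R)) ∧ S)) = False → True = True
((Q ↔ ((Q ⊕ S) ↔ R)) ⊕ S) ↔ ((((S → U) ↔ (R ⊕ U)) → (U → R)) → (P → ((S ⊕ (S ⊕ R)) ∧ S))) = False ↔ True = False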